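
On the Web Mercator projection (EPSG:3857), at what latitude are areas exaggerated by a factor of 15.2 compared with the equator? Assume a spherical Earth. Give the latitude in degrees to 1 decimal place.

Mercator areal scale is sec²φ.
sec²φ = 15.2  ⇒  cos²φ = 0.06579  ⇒  cos φ = 0.2565.
φ = arccos(0.2565) ≈ 75.1°.

75.1°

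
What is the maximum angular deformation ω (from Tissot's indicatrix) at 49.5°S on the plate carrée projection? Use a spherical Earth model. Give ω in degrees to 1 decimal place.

Plate carrée maps x = Rλ, y = Rφ. The meridian scale is h = 1 and the parallel scale is k = 1/cos φ = sec φ.
At 49.5°: h = 1.000, k = 1.540; principal scales a = 1.540, b = 1.000.
sin(ω/2) = (a − b)/(a + b) = 0.5398/2.540 = 0.2125, so ω = 2 arcsin(0.2125) ≈ 24.5°.

24.5°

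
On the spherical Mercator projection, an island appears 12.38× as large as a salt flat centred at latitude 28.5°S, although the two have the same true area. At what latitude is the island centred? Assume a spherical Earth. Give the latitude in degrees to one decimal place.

On Mercator, (apparent₁)/(apparent₂) = sec²φ₁ / sec²φ₂ when true areas are equal.
cos²φ₂ / cos²φ₁ = 12.38  ⇒  cos φ₁ = cos 28.5° / √12.38 = 0.8788/3.519 = 0.2498.
φ₁ = arccos(0.2498) ≈ 75.5°.

75.5°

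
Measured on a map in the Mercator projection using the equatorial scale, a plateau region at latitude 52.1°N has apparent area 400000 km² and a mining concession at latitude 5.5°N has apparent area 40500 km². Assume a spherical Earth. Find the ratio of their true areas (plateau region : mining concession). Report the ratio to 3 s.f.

3.76

On Mercator the areal scale is sec²φ, so true area = apparent × cos²φ.
True area of plateau region: 400000 × cos²(52.1°) = 400000 × 0.3773 = 150900 km².
True area of mining concession: 40500 × cos²(5.5°) = 40500 × 0.9908 = 40130 km².
Ratio = 150900 / 40130 ≈ 3.76.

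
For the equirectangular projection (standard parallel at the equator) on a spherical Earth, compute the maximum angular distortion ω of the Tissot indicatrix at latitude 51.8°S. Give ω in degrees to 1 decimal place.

27.3°

In the plate carrée (x = Rλ, y = Rφ), meridians are true-scale (h = 1) and parallels are stretched by k = sec φ.
At 51.8°: h = 1.000, k = 1.617; principal scales a = 1.617, b = 1.000.
sin(ω/2) = (a − b)/(a + b) = 0.6171/2.617 = 0.2358, so ω = 2 arcsin(0.2358) ≈ 27.3°.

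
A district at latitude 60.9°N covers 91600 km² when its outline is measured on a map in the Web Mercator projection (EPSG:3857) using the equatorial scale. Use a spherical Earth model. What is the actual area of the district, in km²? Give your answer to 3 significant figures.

21700 km²

For Mercator, h = k = sec φ (a conformal cylindrical projection has a single point scale, 1/cos φ).
Areal scale = k² = sec²φ = 1/cos²(60.9°) = 1/0.4863² = 4.228.
True area = apparent / (areal scale) = 91600 / 4.228 ≈ 21700 km².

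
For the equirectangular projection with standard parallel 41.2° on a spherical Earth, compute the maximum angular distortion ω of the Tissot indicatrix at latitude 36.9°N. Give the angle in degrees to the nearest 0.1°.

3.5°

The equidistant cylindrical projection with φ₀ = 41.2° has h = 1 (meridians true) and k = cos φ₀ / cos φ along parallels.
At 36.9°: h = 1.000, k = 0.9409; principal scales a = 1.000, b = 0.9409.
sin(ω/2) = (a − b)/(a + b) = 0.05911/1.941 = 0.03046, so ω = 2 arcsin(0.03046) ≈ 3.5°.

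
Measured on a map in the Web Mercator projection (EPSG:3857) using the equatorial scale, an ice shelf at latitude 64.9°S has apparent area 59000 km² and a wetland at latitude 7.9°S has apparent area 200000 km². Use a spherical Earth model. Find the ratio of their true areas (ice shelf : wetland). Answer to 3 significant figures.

On Mercator the areal scale is sec²φ, so true area = apparent × cos²φ.
True area of ice shelf: 59000 × cos²(64.9°) = 59000 × 0.1799 = 10620 km².
True area of wetland: 200000 × cos²(7.9°) = 200000 × 0.9811 = 196200 km².
Ratio = 10620 / 196200 ≈ 0.0541.

0.0541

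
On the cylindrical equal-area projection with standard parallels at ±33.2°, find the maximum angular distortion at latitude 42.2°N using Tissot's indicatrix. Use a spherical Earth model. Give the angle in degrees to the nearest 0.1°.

For cylindrical equal-area with standard parallel φ₀, h = cos φ / cos φ₀ and k = cos φ₀ / cos φ, so h·k = 1.
At 42.2°: h = 0.8853, k = 1.130; principal scales a = 1.130, b = 0.8853.
sin(ω/2) = (a − b)/(a + b) = 0.2442/2.015 = 0.1212, so ω = 2 arcsin(0.1212) ≈ 13.9°.

13.9°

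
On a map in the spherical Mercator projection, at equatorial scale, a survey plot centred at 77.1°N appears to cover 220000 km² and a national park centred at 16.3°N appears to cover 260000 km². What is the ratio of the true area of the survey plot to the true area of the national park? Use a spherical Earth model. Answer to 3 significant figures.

0.0458

Mercator's areal exaggeration is sec²φ; hence true area = (apparent area) · cos²φ.
True area of survey plot: 220000 × cos²(77.1°) = 220000 × 0.04984 = 10960 km².
True area of national park: 260000 × cos²(16.3°) = 260000 × 0.9212 = 239500 km².
Ratio = 10960 / 239500 ≈ 0.0458.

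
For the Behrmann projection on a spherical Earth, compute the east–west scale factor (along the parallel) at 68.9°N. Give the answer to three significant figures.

2.41

Behrmann is a cylindrical equal-area projection with standard parallels at ±30°. Cylindrical equal-area (φ₀ = 30°): h = cos φ / cos 30° along meridians, k = cos 30° / cos φ along parallels; h·k = 1.
k = cos 30° / cos 68.9° = 0.8660/0.3600 = 2.406.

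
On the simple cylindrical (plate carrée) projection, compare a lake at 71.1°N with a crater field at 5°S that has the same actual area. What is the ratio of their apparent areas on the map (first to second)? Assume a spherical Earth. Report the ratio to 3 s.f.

For the equirectangular projection with φ₀ = 0 (plate carrée), h = 1 along meridians and k = sec φ along parallels.
Areal scale at 71.1°: h·k = 1.000 × 3.087 = 3.087.
Areal scale at 5°: h·k = 1.000 × 1.004 = 1.004.
Ratio = 3.087/1.004 ≈ 3.08.

3.08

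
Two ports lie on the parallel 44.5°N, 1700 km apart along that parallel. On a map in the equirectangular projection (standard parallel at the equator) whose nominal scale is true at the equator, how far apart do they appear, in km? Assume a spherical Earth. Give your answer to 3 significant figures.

2380 km

Plate carrée maps x = Rλ, y = Rφ. The meridian scale is h = 1 and the parallel scale is k = 1/cos φ = sec φ.
Along the parallel, k = sec 44.5° = 1/0.7133 = 1.402.
Map distance = 1700 × 1.402 ≈ 2380 km.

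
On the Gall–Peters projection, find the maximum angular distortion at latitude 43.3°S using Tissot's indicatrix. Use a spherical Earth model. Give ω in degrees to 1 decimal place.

Gall–Peters is a cylindrical equal-area projection with standard parallels at ±45°. A cylindrical equal-area projection with standard parallel φ₀ has meridian scale h = cos φ / cos φ₀ and parallel scale k = cos φ₀ / cos φ (so areas are preserved, h·k = 1).
At 43.3°: h = 1.029, k = 0.9716; principal scales a = 1.029, b = 0.9716.
sin(ω/2) = (a − b)/(a + b) = 0.05762/2.001 = 0.02880, so ω = 2 arcsin(0.02880) ≈ 3.3°.

3.3°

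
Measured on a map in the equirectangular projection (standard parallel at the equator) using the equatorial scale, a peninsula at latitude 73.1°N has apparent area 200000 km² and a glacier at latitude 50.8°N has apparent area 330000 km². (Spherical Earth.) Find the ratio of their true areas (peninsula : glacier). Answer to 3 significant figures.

Plate carrée has h = 1 and k = sec φ, giving areal scale sec φ; true area = (apparent area) · cos φ.
True area of peninsula: 200000 × cos(73.1°) = 200000 × 0.2907 = 58140 km².
True area of glacier: 330000 × cos(50.8°) = 330000 × 0.6320 = 208600 km².
Ratio = 58140 / 208600 ≈ 0.279.

0.279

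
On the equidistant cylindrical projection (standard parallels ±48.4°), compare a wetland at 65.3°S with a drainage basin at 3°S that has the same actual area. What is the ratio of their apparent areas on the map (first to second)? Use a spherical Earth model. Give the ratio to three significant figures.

2.39

In the equirectangular projection with standard parallel φ₀ = 48.4° (x = Rλ cos φ₀, y = Rφ), meridians are true-scale (h = 1) and the parallel scale is k = cos φ₀ / cos φ.
Areal scale at 65.3°: h·k = 1.000 × 1.589 = 1.589.
Areal scale at 3°: h·k = 1.000 × 0.6648 = 0.6648.
Ratio = 1.589/0.6648 ≈ 2.39.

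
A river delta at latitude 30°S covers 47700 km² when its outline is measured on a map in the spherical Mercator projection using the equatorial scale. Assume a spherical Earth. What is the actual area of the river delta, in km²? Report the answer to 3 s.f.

Mercator is conformal, so the point scale is isotropic: h = k = sec φ = 1/cos φ.
Areal scale = k² = sec²φ = 1/cos²(30°) = 1/0.8660² = 1.333.
True area = apparent / (areal scale) = 47700 / 1.333 ≈ 35800 km².

35800 km²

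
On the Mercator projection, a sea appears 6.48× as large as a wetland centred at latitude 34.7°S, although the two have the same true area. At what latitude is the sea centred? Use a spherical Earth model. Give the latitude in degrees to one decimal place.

On Mercator, (apparent₁)/(apparent₂) = sec²φ₁ / sec²φ₂ when true areas are equal.
cos²φ₂ / cos²φ₁ = 6.48  ⇒  cos φ₁ = cos 34.7° / √6.48 = 0.8221/2.546 = 0.3230.
φ₁ = arccos(0.3230) ≈ 71.2°.

71.2°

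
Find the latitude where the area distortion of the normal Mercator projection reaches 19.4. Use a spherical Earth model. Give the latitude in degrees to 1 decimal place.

76.9°

Mercator areal scale is sec²φ.
sec²φ = 19.4  ⇒  cos²φ = 0.05155  ⇒  cos φ = 0.2270.
φ = arccos(0.2270) ≈ 76.9°.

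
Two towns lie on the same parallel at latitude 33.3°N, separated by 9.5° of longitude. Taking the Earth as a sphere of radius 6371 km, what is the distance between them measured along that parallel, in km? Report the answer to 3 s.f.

883 km

Arc length along a parallel = R cos φ · Δλ (with Δλ in radians).
= 6371 × cos 33.3° × (9.5° × π/180) = 6371 × 0.8358 × 0.1658 ≈ 883 km.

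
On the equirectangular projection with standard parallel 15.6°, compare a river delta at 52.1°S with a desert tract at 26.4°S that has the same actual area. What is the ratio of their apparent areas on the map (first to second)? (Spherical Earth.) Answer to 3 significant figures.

1.46

The equidistant cylindrical projection with φ₀ = 15.6° has h = 1 (meridians true) and k = cos φ₀ / cos φ along parallels.
Areal scale at 52.1°: h·k = 1.000 × 1.568 = 1.568.
Areal scale at 26.4°: h·k = 1.000 × 1.075 = 1.075.
Ratio = 1.568/1.075 ≈ 1.46.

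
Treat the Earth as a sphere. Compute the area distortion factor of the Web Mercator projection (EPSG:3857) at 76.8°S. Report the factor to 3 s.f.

19.2

For Mercator, h = k = sec φ (a conformal cylindrical projection has a single point scale, 1/cos φ).
Areal scale = k² = sec²φ = 1/cos²(76.8°) = 1/0.2284² = 19.18.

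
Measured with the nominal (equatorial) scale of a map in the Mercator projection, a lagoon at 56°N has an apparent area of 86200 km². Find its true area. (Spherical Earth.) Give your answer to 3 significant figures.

27000 km²

Mercator is conformal, so the point scale is isotropic: h = k = sec φ = 1/cos φ.
Areal scale = k² = sec²φ = 1/cos²(56°) = 1/0.5592² = 3.198.
True area = apparent / (areal scale) = 86200 / 3.198 ≈ 27000 km².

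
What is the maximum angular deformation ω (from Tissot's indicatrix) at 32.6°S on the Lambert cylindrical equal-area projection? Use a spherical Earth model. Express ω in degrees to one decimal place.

The Lambert cylindrical equal-area projection is the cylindrical equal-area projection with its standard parallel at the equator (φ₀ = 0). Cylindrical equal-area (φ₀ = 0°): h = cos φ / cos 0° along meridians, k = cos 0° / cos φ along parallels; h·k = 1.
At 32.6°: h = 0.8425, k = 1.187; principal scales a = 1.187, b = 0.8425.
sin(ω/2) = (a − b)/(a + b) = 0.3446/2.029 = 0.1698, so ω = 2 arcsin(0.1698) ≈ 19.5°.

19.5°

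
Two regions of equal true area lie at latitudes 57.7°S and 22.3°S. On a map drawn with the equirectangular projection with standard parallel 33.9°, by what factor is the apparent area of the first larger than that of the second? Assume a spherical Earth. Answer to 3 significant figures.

With standard parallel φ₀ = 33.9°, the equirectangular projection gives x = Rλ cos φ₀, y = Rφ, so h = 1 and k = cos 33.9° / cos φ.
Areal scale at 57.7°: h·k = 1.000 × 1.553 = 1.553.
Areal scale at 22.3°: h·k = 1.000 × 0.8971 = 0.8971.
Ratio = 1.553/0.8971 ≈ 1.73.

1.73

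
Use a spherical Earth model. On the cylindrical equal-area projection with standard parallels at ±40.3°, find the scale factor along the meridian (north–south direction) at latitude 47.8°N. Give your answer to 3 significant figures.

For cylindrical equal-area with standard parallel φ₀, h = cos φ / cos φ₀ and k = cos φ₀ / cos φ, so h·k = 1.
h = cos 47.8° / cos 40.3° = 0.6717/0.7627 = 0.8808.

0.881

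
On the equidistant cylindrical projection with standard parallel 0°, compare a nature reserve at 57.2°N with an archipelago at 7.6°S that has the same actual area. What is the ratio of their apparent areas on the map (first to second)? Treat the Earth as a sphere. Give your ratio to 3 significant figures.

In the plate carrée (x = Rλ, y = Rφ), meridians are true-scale (h = 1) and parallels are stretched by k = sec φ.
Areal scale at 57.2°: h·k = 1.000 × 1.846 = 1.846.
Areal scale at 7.6°: h·k = 1.000 × 1.009 = 1.009.
Ratio = 1.846/1.009 ≈ 1.83.

1.83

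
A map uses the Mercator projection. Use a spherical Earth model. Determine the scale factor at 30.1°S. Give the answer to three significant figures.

1.16

For Mercator, h = k = sec φ (a conformal cylindrical projection has a single point scale, 1/cos φ).
k = 1/cos 30.1° = 1/0.8652 = 1.156.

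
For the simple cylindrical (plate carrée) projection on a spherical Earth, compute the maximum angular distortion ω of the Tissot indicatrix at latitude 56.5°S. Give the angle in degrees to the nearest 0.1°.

Plate carrée maps x = Rλ, y = Rφ. The meridian scale is h = 1 and the parallel scale is k = 1/cos φ = sec φ.
At 56.5°: h = 1.000, k = 1.812; principal scales a = 1.812, b = 1.000.
sin(ω/2) = (a − b)/(a + b) = 0.8118/2.812 = 0.2887, so ω = 2 arcsin(0.2887) ≈ 33.6°.

33.6°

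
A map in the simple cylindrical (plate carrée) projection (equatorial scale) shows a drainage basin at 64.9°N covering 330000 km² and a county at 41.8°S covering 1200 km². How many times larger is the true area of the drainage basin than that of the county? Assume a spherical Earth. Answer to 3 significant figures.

156

On the plate carrée, areal scale = h·k = 1 × sec φ, so true area = apparent × cos φ.
True area of drainage basin: 330000 × cos(64.9°) = 330000 × 0.4242 = 140000 km².
True area of county: 1200 × cos(41.8°) = 1200 × 0.7455 = 894.6 km².
Ratio = 140000 / 894.6 ≈ 156.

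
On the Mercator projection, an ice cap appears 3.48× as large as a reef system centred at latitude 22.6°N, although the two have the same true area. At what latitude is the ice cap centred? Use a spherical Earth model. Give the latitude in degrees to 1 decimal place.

For equal true areas on Mercator, apparent areas scale as sec²φ, so the ratio is cos²φ₂ / cos²φ₁.
cos²φ₂ / cos²φ₁ = 3.48  ⇒  cos φ₁ = cos 22.6° / √3.48 = 0.9232/1.865 = 0.4949.
φ₁ = arccos(0.4949) ≈ 60.3°.

60.3°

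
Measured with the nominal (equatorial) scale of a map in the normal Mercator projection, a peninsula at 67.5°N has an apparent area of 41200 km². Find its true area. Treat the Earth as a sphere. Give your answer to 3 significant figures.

Mercator is conformal, so the point scale is isotropic: h = k = sec φ = 1/cos φ.
Areal scale = k² = sec²φ = 1/cos²(67.5°) = 1/0.3827² = 6.828.
True area = apparent / (areal scale) = 41200 / 6.828 ≈ 6030 km².

6030 km²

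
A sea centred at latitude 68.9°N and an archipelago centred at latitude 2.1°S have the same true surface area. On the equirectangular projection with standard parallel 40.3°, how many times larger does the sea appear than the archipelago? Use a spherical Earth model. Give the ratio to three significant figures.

2.78

With standard parallel φ₀ = 40.3°, the equirectangular projection gives x = Rλ cos φ₀, y = Rφ, so h = 1 and k = cos 40.3° / cos φ.
Areal scale at 68.9°: h·k = 1.000 × 2.119 = 2.119.
Areal scale at 2.1°: h·k = 1.000 × 0.7632 = 0.7632.
Ratio = 2.119/0.7632 ≈ 2.78.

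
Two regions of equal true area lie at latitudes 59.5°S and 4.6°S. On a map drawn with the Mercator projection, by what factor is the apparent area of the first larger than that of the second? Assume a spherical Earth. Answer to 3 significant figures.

On Mercator, area is exaggerated by sec²φ = 1/cos²φ.
At 59.5°: sec²(59.5°) = 1/0.5075² = 3.882.
At 4.6°: sec²(4.6°) = 1/0.9968² = 1.006.
Ratio = 3.882/1.006 = cos²(4.6°)/cos²(59.5°) ≈ 3.86.

3.86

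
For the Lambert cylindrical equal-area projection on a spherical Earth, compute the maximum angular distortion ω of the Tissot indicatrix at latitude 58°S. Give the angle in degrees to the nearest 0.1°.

68.3°

The Lambert cylindrical equal-area projection is the cylindrical equal-area projection with its standard parallel at the equator (φ₀ = 0). For cylindrical equal-area with standard parallel φ₀, h = cos φ / cos φ₀ and k = cos φ₀ / cos φ, so h·k = 1.
At 58°: h = 0.5299, k = 1.887; principal scales a = 1.887, b = 0.5299.
sin(ω/2) = (a − b)/(a + b) = 1.357/2.417 = 0.5615, so ω = 2 arcsin(0.5615) ≈ 68.3°.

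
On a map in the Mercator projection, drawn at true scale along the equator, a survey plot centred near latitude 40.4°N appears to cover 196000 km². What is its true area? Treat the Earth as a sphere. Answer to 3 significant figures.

Mercator is conformal, so the point scale is isotropic: h = k = sec φ = 1/cos φ.
Areal scale = k² = sec²φ = 1/cos²(40.4°) = 1/0.7615² = 1.724.
True area = apparent / (areal scale) = 196000 / 1.724 ≈ 114000 km².

114000 km²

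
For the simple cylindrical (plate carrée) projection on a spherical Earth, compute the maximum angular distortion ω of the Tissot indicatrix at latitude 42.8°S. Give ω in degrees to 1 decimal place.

In the plate carrée (x = Rλ, y = Rφ), meridians are true-scale (h = 1) and parallels are stretched by k = sec φ.
At 42.8°: h = 1.000, k = 1.363; principal scales a = 1.363, b = 1.000.
sin(ω/2) = (a − b)/(a + b) = 0.3629/2.363 = 0.1536, so ω = 2 arcsin(0.1536) ≈ 17.7°.

17.7°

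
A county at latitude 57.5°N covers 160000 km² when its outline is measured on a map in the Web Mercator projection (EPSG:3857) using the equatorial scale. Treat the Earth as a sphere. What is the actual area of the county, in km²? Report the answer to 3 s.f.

46200 km²

For Mercator, h = k = sec φ (a conformal cylindrical projection has a single point scale, 1/cos φ).
Areal scale = k² = sec²φ = 1/cos²(57.5°) = 1/0.5373² = 3.464.
True area = apparent / (areal scale) = 160000 / 3.464 ≈ 46200 km².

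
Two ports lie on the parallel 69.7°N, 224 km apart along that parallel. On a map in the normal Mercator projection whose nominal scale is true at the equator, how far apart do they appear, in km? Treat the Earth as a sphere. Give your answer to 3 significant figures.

The Mercator projection is conformal; its linear scale factor is the same in every direction and equals sec φ = 1/cos φ.
Along the parallel, k = sec 69.7° = 1/0.3469 = 2.882.
Map distance = 224 × 2.882 ≈ 646 km.

646 km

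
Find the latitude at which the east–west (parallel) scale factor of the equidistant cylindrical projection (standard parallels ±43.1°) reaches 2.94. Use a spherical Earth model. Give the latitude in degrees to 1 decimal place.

75.6°

The equidistant cylindrical projection with φ₀ = 43.1° has h = 1 (meridians true) and k = cos φ₀ / cos φ along parallels.
k = cos φ₀ / cos φ = 2.94  ⇒  cos φ = cos 43.1° / 2.94 = 0.2484.
φ = arccos(0.2484) ≈ 75.6°.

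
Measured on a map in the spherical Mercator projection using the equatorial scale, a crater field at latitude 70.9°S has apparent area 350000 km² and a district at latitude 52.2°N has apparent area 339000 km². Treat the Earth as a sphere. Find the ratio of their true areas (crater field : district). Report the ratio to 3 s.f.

Since Mercator area scale is 1/cos²φ, the true area equals the apparent area multiplied by cos²φ.
True area of crater field: 350000 × cos²(70.9°) = 350000 × 0.1071 = 37480 km².
True area of district: 339000 × cos²(52.2°) = 339000 × 0.3757 = 127300 km².
Ratio = 37480 / 127300 ≈ 0.294.

0.294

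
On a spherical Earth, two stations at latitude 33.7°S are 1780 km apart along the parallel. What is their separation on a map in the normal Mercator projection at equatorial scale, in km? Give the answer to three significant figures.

Mercator is conformal, so the point scale is isotropic: h = k = sec φ = 1/cos φ.
Along the parallel, k = sec 33.7° = 1/0.8320 = 1.202.
Map distance = 1780 × 1.202 ≈ 2140 km.

2140 km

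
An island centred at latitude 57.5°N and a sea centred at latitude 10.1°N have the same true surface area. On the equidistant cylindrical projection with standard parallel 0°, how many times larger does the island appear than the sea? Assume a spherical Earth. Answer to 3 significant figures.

Plate carrée maps x = Rλ, y = Rφ. The meridian scale is h = 1 and the parallel scale is k = 1/cos φ = sec φ.
Areal scale at 57.5°: h·k = 1.000 × 1.861 = 1.861.
Areal scale at 10.1°: h·k = 1.000 × 1.016 = 1.016.
Ratio = 1.861/1.016 ≈ 1.83.

1.83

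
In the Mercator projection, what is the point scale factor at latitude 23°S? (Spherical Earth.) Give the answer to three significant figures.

For Mercator, h = k = sec φ (a conformal cylindrical projection has a single point scale, 1/cos φ).
k = 1/cos 23° = 1/0.9205 = 1.086.

1.09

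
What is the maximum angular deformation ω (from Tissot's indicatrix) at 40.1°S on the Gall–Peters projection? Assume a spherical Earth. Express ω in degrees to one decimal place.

The Gall–Peters projection is cylindrical equal-area with φ₀ = 45°. A cylindrical equal-area projection with standard parallel φ₀ has meridian scale h = cos φ / cos φ₀ and parallel scale k = cos φ₀ / cos φ (so areas are preserved, h·k = 1).
At 40.1°: h = 1.082, k = 0.9244; principal scales a = 1.082, b = 0.9244.
sin(ω/2) = (a − b)/(a + b) = 0.1573/2.006 = 0.07843, so ω = 2 arcsin(0.07843) ≈ 9.0°.

9.0°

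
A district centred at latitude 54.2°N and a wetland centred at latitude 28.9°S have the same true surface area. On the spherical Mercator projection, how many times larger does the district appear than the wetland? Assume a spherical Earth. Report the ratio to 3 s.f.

Mercator areal scale is sec²φ.
At 54.2°: sec²(54.2°) = 1/0.5850² = 2.922.
At 28.9°: sec²(28.9°) = 1/0.8755² = 1.305.
Ratio = 2.922/1.305 = cos²(28.9°)/cos²(54.2°) ≈ 2.24.

2.24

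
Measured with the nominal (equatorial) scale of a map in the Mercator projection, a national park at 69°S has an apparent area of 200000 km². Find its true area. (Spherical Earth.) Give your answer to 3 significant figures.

25700 km²

Mercator is conformal, so the point scale is isotropic: h = k = sec φ = 1/cos φ.
Areal scale = k² = sec²φ = 1/cos²(69°) = 1/0.3584² = 7.786.
True area = apparent / (areal scale) = 200000 / 7.786 ≈ 25700 km².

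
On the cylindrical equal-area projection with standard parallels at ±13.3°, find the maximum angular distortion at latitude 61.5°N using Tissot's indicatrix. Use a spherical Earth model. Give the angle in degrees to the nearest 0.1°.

75.5°

For cylindrical equal-area with standard parallel φ₀, h = cos φ / cos φ₀ and k = cos φ₀ / cos φ, so h·k = 1.
At 61.5°: h = 0.4903, k = 2.040; principal scales a = 2.040, b = 0.4903.
sin(ω/2) = (a − b)/(a + b) = 1.549/2.530 = 0.6124, so ω = 2 arcsin(0.6124) ≈ 75.5°.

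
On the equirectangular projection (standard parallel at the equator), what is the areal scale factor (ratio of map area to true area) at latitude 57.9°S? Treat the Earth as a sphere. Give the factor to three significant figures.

1.88

Plate carrée maps x = Rλ, y = Rφ. The meridian scale is h = 1 and the parallel scale is k = 1/cos φ = sec φ.
Areal scale = h·k = 1 × sec φ; at 57.9°, h = 1.000, k = 1.882, so h·k = 1.882.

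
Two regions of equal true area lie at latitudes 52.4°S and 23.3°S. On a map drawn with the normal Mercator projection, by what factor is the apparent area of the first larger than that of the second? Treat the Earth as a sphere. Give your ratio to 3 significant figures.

2.27

Mercator is conformal with k = sec φ, so areal scale = k² = sec²φ.
At 52.4°: sec²(52.4°) = 1/0.6101² = 2.686.
At 23.3°: sec²(23.3°) = 1/0.9184² = 1.185.
Ratio = 2.686/1.185 = cos²(23.3°)/cos²(52.4°) ≈ 2.27.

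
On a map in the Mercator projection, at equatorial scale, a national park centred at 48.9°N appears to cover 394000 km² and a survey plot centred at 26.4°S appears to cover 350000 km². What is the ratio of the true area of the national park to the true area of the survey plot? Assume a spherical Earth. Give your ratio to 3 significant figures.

0.606

On Mercator the areal scale is sec²φ, so true area = apparent × cos²φ.
True area of national park: 394000 × cos²(48.9°) = 394000 × 0.4321 = 170300 km².
True area of survey plot: 350000 × cos²(26.4°) = 350000 × 0.8023 = 280800 km².
Ratio = 170300 / 280800 ≈ 0.606.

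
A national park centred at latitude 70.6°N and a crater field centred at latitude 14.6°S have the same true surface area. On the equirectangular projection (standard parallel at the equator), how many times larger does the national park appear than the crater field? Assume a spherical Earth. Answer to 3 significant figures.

In the plate carrée (x = Rλ, y = Rφ), meridians are true-scale (h = 1) and parallels are stretched by k = sec φ.
Areal scale at 70.6°: h·k = 1.000 × 3.011 = 3.011.
Areal scale at 14.6°: h·k = 1.000 × 1.033 = 1.033.
Ratio = 3.011/1.033 ≈ 2.91.

2.91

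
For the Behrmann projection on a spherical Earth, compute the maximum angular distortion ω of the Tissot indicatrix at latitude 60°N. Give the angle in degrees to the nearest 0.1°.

The Behrmann projection is cylindrical equal-area with φ₀ = 30°. For cylindrical equal-area with standard parallel φ₀, h = cos φ / cos φ₀ and k = cos φ₀ / cos φ, so h·k = 1.
At 60°: h = 0.5774, k = 1.732; principal scales a = 1.732, b = 0.5774.
sin(ω/2) = (a − b)/(a + b) = 1.155/2.309 = 0.5000, so ω = 2 arcsin(0.5000) ≈ 60.0°.

60.0°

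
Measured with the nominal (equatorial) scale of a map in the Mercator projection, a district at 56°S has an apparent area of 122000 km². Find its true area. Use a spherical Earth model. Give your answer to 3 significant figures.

The Mercator projection is conformal; its linear scale factor is the same in every direction and equals sec φ = 1/cos φ.
Areal scale = k² = sec²φ = 1/cos²(56°) = 1/0.5592² = 3.198.
True area = apparent / (areal scale) = 122000 / 3.198 ≈ 38100 km².

38100 km²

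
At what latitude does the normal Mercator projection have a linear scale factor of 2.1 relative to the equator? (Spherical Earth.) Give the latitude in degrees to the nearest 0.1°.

61.6°

Mercator scale is k = sec φ = 1/cos φ.
1/cos φ = 2.1  ⇒  cos φ = 0.4762  ⇒  φ = arccos(0.4762) ≈ 61.6°.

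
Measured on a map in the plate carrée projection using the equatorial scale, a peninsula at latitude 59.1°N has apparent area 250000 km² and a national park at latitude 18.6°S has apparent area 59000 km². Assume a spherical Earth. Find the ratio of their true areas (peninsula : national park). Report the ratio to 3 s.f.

2.30

On the plate carrée, areal scale = h·k = 1 × sec φ, so true area = apparent × cos φ.
True area of peninsula: 250000 × cos(59.1°) = 250000 × 0.5135 = 128400 km².
True area of national park: 59000 × cos(18.6°) = 59000 × 0.9478 = 55920 km².
Ratio = 128400 / 55920 ≈ 2.30.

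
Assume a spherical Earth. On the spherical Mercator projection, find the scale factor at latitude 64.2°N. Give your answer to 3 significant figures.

The Mercator projection is conformal; its linear scale factor is the same in every direction and equals sec φ = 1/cos φ.
k = 1/cos 64.2° = 1/0.4352 = 2.298.

2.30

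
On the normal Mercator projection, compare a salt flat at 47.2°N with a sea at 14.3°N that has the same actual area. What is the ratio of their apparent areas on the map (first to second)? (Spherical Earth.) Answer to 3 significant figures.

Mercator is conformal with k = sec φ, so areal scale = k² = sec²φ.
At 47.2°: sec²(47.2°) = 1/0.6794² = 2.166.
At 14.3°: sec²(14.3°) = 1/0.9690² = 1.065.
Ratio = 2.166/1.065 = cos²(14.3°)/cos²(47.2°) ≈ 2.03.

2.03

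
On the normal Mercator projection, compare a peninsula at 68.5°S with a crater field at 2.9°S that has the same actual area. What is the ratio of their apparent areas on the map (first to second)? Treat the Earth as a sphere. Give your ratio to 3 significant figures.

7.43

Mercator areal scale is sec²φ.
At 68.5°: sec²(68.5°) = 1/0.3665² = 7.445.
At 2.9°: sec²(2.9°) = 1/0.9987² = 1.003.
Ratio = 7.445/1.003 = cos²(2.9°)/cos²(68.5°) ≈ 7.43.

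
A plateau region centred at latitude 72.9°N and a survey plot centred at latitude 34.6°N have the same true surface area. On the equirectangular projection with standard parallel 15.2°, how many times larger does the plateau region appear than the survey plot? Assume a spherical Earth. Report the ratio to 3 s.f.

In the equirectangular projection with standard parallel φ₀ = 15.2° (x = Rλ cos φ₀, y = Rφ), meridians are true-scale (h = 1) and the parallel scale is k = cos φ₀ / cos φ.
Areal scale at 72.9°: h·k = 1.000 × 3.282 = 3.282.
Areal scale at 34.6°: h·k = 1.000 × 1.172 = 1.172.
Ratio = 3.282/1.172 ≈ 2.80.

2.80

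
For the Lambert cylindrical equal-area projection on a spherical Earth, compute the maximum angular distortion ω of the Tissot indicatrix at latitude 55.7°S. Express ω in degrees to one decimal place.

62.4°

The Lambert cylindrical equal-area projection is the cylindrical equal-area projection with its standard parallel at the equator (φ₀ = 0). A cylindrical equal-area projection with standard parallel φ₀ has meridian scale h = cos φ / cos φ₀ and parallel scale k = cos φ₀ / cos φ (so areas are preserved, h·k = 1).
At 55.7°: h = 0.5635, k = 1.775; principal scales a = 1.775, b = 0.5635.
sin(ω/2) = (a − b)/(a + b) = 1.211/2.338 = 0.5180, so ω = 2 arcsin(0.5180) ≈ 62.4°.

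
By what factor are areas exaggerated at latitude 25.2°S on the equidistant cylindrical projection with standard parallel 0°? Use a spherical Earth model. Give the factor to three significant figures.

1.11

In the plate carrée (x = Rλ, y = Rφ), meridians are true-scale (h = 1) and parallels are stretched by k = sec φ.
Areal scale = h·k = 1 × sec φ; at 25.2°, h = 1.000, k = 1.105, so h·k = 1.105.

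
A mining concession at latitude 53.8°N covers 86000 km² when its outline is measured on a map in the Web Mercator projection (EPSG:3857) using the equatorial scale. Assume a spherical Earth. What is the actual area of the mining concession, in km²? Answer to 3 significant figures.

30000 km²

Mercator is conformal, so the point scale is isotropic: h = k = sec φ = 1/cos φ.
Areal scale = k² = sec²φ = 1/cos²(53.8°) = 1/0.5906² = 2.867.
True area = apparent / (areal scale) = 86000 / 2.867 ≈ 30000 km².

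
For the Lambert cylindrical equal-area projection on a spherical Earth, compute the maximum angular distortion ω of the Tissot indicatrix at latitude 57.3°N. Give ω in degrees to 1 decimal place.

66.5°

The Lambert cylindrical equal-area projection is the cylindrical equal-area projection with its standard parallel at the equator (φ₀ = 0). A cylindrical equal-area projection with standard parallel φ₀ has meridian scale h = cos φ / cos φ₀ and parallel scale k = cos φ₀ / cos φ (so areas are preserved, h·k = 1).
At 57.3°: h = 0.5402, k = 1.851; principal scales a = 1.851, b = 0.5402.
sin(ω/2) = (a − b)/(a + b) = 1.311/2.391 = 0.5482, so ω = 2 arcsin(0.5482) ≈ 66.5°.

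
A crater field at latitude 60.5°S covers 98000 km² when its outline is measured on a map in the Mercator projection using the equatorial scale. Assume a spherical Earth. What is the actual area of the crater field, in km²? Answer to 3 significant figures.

23800 km²

The Mercator projection is conformal; its linear scale factor is the same in every direction and equals sec φ = 1/cos φ.
Areal scale = k² = sec²φ = 1/cos²(60.5°) = 1/0.4924² = 4.124.
True area = apparent / (areal scale) = 98000 / 4.124 ≈ 23800 km².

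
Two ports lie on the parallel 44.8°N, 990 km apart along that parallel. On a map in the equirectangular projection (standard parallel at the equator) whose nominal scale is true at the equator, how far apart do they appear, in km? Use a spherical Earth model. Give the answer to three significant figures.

1400 km

For the equirectangular projection with φ₀ = 0 (plate carrée), h = 1 along meridians and k = sec φ along parallels.
Along the parallel, k = sec 44.8° = 1/0.7096 = 1.409.
Map distance = 990 × 1.409 ≈ 1400 km.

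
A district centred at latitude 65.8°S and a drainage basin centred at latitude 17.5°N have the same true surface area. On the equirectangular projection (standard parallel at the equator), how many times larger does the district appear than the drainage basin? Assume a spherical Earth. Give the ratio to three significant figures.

Plate carrée maps x = Rλ, y = Rφ. The meridian scale is h = 1 and the parallel scale is k = 1/cos φ = sec φ.
Areal scale at 65.8°: h·k = 1.000 × 2.439 = 2.439.
Areal scale at 17.5°: h·k = 1.000 × 1.049 = 1.049.
Ratio = 2.439/1.049 ≈ 2.33.

2.33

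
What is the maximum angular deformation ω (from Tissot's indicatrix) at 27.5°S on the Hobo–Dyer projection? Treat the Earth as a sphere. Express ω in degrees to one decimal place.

12.8°

The Hobo–Dyer projection is cylindrical equal-area with φ₀ = 37.5°. Cylindrical equal-area (φ₀ = 37.5°): h = cos φ / cos 37.5° along meridians, k = cos 37.5° / cos φ along parallels; h·k = 1.
At 27.5°: h = 1.118, k = 0.8944; principal scales a = 1.118, b = 0.8944.
sin(ω/2) = (a − b)/(a + b) = 0.2236/2.012 = 0.1111, so ω = 2 arcsin(0.1111) ≈ 12.8°.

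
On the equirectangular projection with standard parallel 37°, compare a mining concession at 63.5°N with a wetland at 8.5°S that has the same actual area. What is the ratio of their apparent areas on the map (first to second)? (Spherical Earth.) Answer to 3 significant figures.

2.22

With standard parallel φ₀ = 37°, the equirectangular projection gives x = Rλ cos φ₀, y = Rφ, so h = 1 and k = cos 37° / cos φ.
Areal scale at 63.5°: h·k = 1.000 × 1.790 = 1.790.
Areal scale at 8.5°: h·k = 1.000 × 0.8075 = 0.8075.
Ratio = 1.790/0.8075 ≈ 2.22.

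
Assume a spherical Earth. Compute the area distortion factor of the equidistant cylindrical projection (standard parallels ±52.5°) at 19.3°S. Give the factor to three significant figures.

In the equirectangular projection with standard parallel φ₀ = 52.5° (x = Rλ cos φ₀, y = Rφ), meridians are true-scale (h = 1) and the parallel scale is k = cos φ₀ / cos φ.
Areal scale = h·k = 1 × cos φ₀ / cos φ; at 19.3°, h = 1.000, k = 0.6450, so h·k = 0.6450.

0.645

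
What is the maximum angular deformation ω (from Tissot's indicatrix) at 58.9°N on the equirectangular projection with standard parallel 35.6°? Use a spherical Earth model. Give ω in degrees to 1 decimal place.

25.8°

With standard parallel φ₀ = 35.6°, the equirectangular projection gives x = Rλ cos φ₀, y = Rφ, so h = 1 and k = cos 35.6° / cos φ.
At 58.9°: h = 1.000, k = 1.574; principal scales a = 1.574, b = 1.000.
sin(ω/2) = (a − b)/(a + b) = 0.5741/2.574 = 0.2230, so ω = 2 arcsin(0.2230) ≈ 25.8°.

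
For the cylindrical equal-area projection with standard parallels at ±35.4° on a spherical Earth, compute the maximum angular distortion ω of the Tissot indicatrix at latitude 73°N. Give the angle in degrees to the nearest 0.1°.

101.1°

For cylindrical equal-area with standard parallel φ₀, h = cos φ / cos φ₀ and k = cos φ₀ / cos φ, so h·k = 1.
At 73°: h = 0.3587, k = 2.788; principal scales a = 2.788, b = 0.3587.
sin(ω/2) = (a − b)/(a + b) = 2.429/3.147 = 0.7720, so ω = 2 arcsin(0.7720) ≈ 101.1°.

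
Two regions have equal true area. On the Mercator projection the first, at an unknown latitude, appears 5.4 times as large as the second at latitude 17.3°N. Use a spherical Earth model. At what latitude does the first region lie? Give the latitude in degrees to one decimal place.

For equal true areas on Mercator, apparent areas scale as sec²φ, so the ratio is cos²φ₂ / cos²φ₁.
cos²φ₂ / cos²φ₁ = 5.4  ⇒  cos φ₁ = cos 17.3° / √5.4 = 0.9548/2.324 = 0.4109.
φ₁ = arccos(0.4109) ≈ 65.7°.

65.7°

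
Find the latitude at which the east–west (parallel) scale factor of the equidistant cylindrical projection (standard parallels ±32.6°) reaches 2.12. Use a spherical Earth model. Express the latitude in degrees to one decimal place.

The equidistant cylindrical projection with φ₀ = 32.6° has h = 1 (meridians true) and k = cos φ₀ / cos φ along parallels.
k = cos φ₀ / cos φ = 2.12  ⇒  cos φ = cos 32.6° / 2.12 = 0.3974.
φ = arccos(0.3974) ≈ 66.6°.

66.6°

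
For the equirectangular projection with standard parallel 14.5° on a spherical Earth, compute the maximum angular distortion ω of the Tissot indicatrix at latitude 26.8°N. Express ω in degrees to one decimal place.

In the equirectangular projection with standard parallel φ₀ = 14.5° (x = Rλ cos φ₀, y = Rφ), meridians are true-scale (h = 1) and the parallel scale is k = cos φ₀ / cos φ.
At 26.8°: h = 1.000, k = 1.085; principal scales a = 1.085, b = 1.000.
sin(ω/2) = (a − b)/(a + b) = 0.08465/2.085 = 0.04061, so ω = 2 arcsin(0.04061) ≈ 4.7°.

4.7°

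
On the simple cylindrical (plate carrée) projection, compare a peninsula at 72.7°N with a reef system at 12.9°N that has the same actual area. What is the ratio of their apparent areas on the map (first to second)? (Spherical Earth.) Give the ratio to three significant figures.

Plate carrée maps x = Rλ, y = Rφ. The meridian scale is h = 1 and the parallel scale is k = 1/cos φ = sec φ.
Areal scale at 72.7°: h·k = 1.000 × 3.363 = 3.363.
Areal scale at 12.9°: h·k = 1.000 × 1.026 = 1.026.
Ratio = 3.363/1.026 ≈ 3.28.

3.28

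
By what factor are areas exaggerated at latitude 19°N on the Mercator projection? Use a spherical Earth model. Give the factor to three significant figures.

1.12

For Mercator, h = k = sec φ (a conformal cylindrical projection has a single point scale, 1/cos φ).
Areal scale = k² = sec²φ = 1/cos²(19°) = 1/0.9455² = 1.119.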